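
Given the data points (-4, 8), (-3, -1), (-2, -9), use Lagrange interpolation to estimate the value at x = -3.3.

Lagrange interpolation formula:
P(x) = Σ yᵢ × Lᵢ(x)
where Lᵢ(x) = Π_{j≠i} (x - xⱼ)/(xᵢ - xⱼ)

L_0(-3.3) = (-3.3 - (-3))/(-4 - (-3)) × (-3.3 - (-2))/(-4 - (-2)) = 0.195000
L_1(-3.3) = (-3.3 - (-4))/(-3 - (-4)) × (-3.3 - (-2))/(-3 - (-2)) = 0.910000
L_2(-3.3) = (-3.3 - (-4))/(-2 - (-4)) × (-3.3 - (-3))/(-2 - (-3)) = -0.105000

P(-3.3) = 8×L_0(-3.3) + (-1)×L_1(-3.3) + (-9)×L_2(-3.3)
P(-3.3) = 1.595000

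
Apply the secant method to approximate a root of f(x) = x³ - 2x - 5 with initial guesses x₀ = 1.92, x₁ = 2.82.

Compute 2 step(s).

f(x) = x³ - 2x - 5
x₀ = 1.92, x₁ = 2.82

Secant formula: x_{n+1} = x_n - f(x_n)(x_n - x_{n-1})/(f(x_n) - f(x_{n-1}))

Iteration 1:
  f(1.920000) = -1.762112
  f(2.820000) = 11.785768
  x_2 = 2.820000 - 11.785768×(2.820000 - 1.920000)/(11.785768 - (-1.762112))
       = 2.037059
Iteration 2:
  f(2.820000) = 11.785768
  f(2.037059) = -0.621119
  x_3 = 2.037059 - (-0.621119)×(2.037059 - 2.820000)/(-0.621119 - 11.785768)
       = 2.076255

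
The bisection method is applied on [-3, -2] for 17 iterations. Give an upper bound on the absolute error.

Bisection error bound: |error| ≤ (b-a)/2^n
|error| ≤ (-2 - (-3))/2^17 = 1/2^17
|error| ≤ 0.0000076294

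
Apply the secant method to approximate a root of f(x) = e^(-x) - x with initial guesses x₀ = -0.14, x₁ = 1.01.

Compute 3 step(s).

f(x) = e^(-x) - x
x₀ = -0.14, x₁ = 1.01

Secant formula: x_{n+1} = x_n - f(x_n)(x_n - x_{n-1})/(f(x_n) - f(x_{n-1}))

Iteration 1:
  f(-0.140000) = 1.290274
  f(1.010000) = -0.645781
  x_2 = 1.010000 - (-0.645781)×(1.010000 - (-0.140000))/(-0.645781 - 1.290274)
       = 0.626412
Iteration 2:
  f(1.010000) = -0.645781
  f(0.626412) = -0.091905
  x_3 = 0.626412 - (-0.091905)×(0.626412 - 1.010000)/(-0.091905 - (-0.645781))
       = 0.562762
Iteration 3:
  f(0.626412) = -0.091905
  f(0.562762) = 0.006871
  x_4 = 0.562762 - 0.006871×(0.562762 - 0.626412)/(0.006871 - (-0.091905))
       = 0.567190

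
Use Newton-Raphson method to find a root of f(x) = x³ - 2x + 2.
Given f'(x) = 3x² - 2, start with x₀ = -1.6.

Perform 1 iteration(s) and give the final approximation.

f(x) = x³ - 2x + 2
f'(x) = 3x² - 2
x₀ = -1.6

Newton-Raphson formula: x_{n+1} = x_n - f(x_n)/f'(x_n)

Iteration 1:
  f(-1.600000) = 1.104000
  f'(-1.600000) = 5.680000
  x_1 = -1.600000 - 1.104000/5.680000 = -1.794366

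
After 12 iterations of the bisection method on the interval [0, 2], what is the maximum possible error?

Bisection error bound: |error| ≤ (b-a)/2^n
|error| ≤ (2 - 0)/2^12 = 2/2^12
|error| ≤ 0.0004882812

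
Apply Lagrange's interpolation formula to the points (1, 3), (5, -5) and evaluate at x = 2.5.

Lagrange interpolation formula:
P(x) = Σ yᵢ × Lᵢ(x)
where Lᵢ(x) = Π_{j≠i} (x - xⱼ)/(xᵢ - xⱼ)

L_0(2.5) = (2.5 - 5)/(1 - 5) = 0.625000
L_1(2.5) = (2.5 - 1)/(5 - 1) = 0.375000

P(2.5) = 3×L_0(2.5) + (-5)×L_1(2.5)
P(2.5) = 0.000000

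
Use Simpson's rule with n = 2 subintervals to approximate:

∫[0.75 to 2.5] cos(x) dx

f(x) = cos(x)
a = 0.75, b = 2.5, n = 2
h = (b - a)/n = 0.875000

Simpson's rule: (h/3)[f(x₀) + 4f(x₁) + 2f(x₂) + ... + f(xₙ)]

x_0 = 0.7500, f(x_0) = 0.731689, coefficient = 1
x_1 = 1.6250, f(x_1) = -0.054177, coefficient = 4
x_2 = 2.5000, f(x_2) = -0.801144, coefficient = 1

I ≈ (0.875000/3) × -0.286163 = -0.083464
Exact value: -0.083167
Error: 0.000298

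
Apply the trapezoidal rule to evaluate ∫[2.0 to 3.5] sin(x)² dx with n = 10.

f(x) = sin(x)²
a = 2.0, b = 3.5, n = 10
h = (b - a)/n = 0.150000

Trapezoidal rule: (h/2)[f(x₀) + 2f(x₁) + 2f(x₂) + ... + f(xₙ)]

x_0 = 2.0000, f(x_0) = 0.826822, coefficient = 1
x_1 = 2.1500, f(x_1) = 0.700400, coefficient = 2
x_2 = 2.3000, f(x_2) = 0.556076, coefficient = 2
x_3 = 2.4500, f(x_3) = 0.406744, coefficient = 2
x_4 = 2.6000, f(x_4) = 0.265742, coefficient = 2
x_5 = 2.7500, f(x_5) = 0.145665, coefficient = 2
x_6 = 2.9000, f(x_6) = 0.057240, coefficient = 2
x_7 = 3.0500, f(x_7) = 0.008366, coefficient = 2
x_8 = 3.2000, f(x_8) = 0.003408, coefficient = 2
x_9 = 3.3500, f(x_9) = 0.042808, coefficient = 2
x_10 = 3.5000, f(x_10) = 0.123049, coefficient = 1

I ≈ (0.150000/2) × 5.322768 = 0.399208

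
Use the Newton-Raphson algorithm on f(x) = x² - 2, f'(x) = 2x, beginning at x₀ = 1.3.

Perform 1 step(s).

f(x) = x² - 2
f'(x) = 2x
x₀ = 1.3

Newton-Raphson formula: x_{n+1} = x_n - f(x_n)/f'(x_n)

Iteration 1:
  f(1.300000) = -0.310000
  f'(1.300000) = 2.600000
  x_1 = 1.300000 - (-0.310000)/2.600000 = 1.419231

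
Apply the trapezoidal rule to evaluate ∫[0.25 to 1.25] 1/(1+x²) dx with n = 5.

f(x) = 1/(1+x²)
a = 0.25, b = 1.25, n = 5
h = (b - a)/n = 0.200000

Trapezoidal rule: (h/2)[f(x₀) + 2f(x₁) + 2f(x₂) + ... + f(xₙ)]

x_0 = 0.2500, f(x_0) = 0.941176, coefficient = 1
x_1 = 0.4500, f(x_1) = 0.831601, coefficient = 2
x_2 = 0.6500, f(x_2) = 0.702988, coefficient = 2
x_3 = 0.8500, f(x_3) = 0.580552, coefficient = 2
x_4 = 1.0500, f(x_4) = 0.475624, coefficient = 2
x_5 = 1.2500, f(x_5) = 0.390244, coefficient = 1

I ≈ (0.200000/2) × 6.512949 = 0.651295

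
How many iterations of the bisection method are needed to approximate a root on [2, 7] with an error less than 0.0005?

We need (b-a)/2^n ≤ 0.0005
(7 - 2)/2^n ≤ 0.0005
5/2^n ≤ 0.0005
2^n ≥ 10000
n ≥ log₂(10000) = 13.29
n ≥ 14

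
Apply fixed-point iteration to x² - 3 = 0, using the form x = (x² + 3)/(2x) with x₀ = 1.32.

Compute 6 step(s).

Equation: x² - 3 = 0
Fixed-point form: x = (x² + 3)/(2x)
x₀ = 1.32

x_1 = g(1.320000) = 1.796364
x_2 = g(1.796364) = 1.733202
x_3 = g(1.733202) = 1.732051
x_4 = g(1.732051) = 1.732051
x_5 = g(1.732051) = 1.732051
x_6 = g(1.732051) = 1.732051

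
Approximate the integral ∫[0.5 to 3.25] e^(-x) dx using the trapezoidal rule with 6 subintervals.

f(x) = e^(-x)
a = 0.5, b = 3.25, n = 6
h = (b - a)/n = 0.458333

Trapezoidal rule: (h/2)[f(x₀) + 2f(x₁) + 2f(x₂) + ... + f(xₙ)]

x_0 = 0.5000, f(x_0) = 0.606531, coefficient = 1
x_1 = 0.9583, f(x_1) = 0.383532, coefficient = 2
x_2 = 1.4167, f(x_2) = 0.242521, coefficient = 2
x_3 = 1.8750, f(x_3) = 0.153355, coefficient = 2
x_4 = 2.3333, f(x_4) = 0.096972, coefficient = 2
x_5 = 2.7917, f(x_5) = 0.061319, coefficient = 2
x_6 = 3.2500, f(x_6) = 0.038774, coefficient = 1

I ≈ (0.458333/2) × 2.520702 = 0.577661
Exact value: 0.567756
Error: 0.009904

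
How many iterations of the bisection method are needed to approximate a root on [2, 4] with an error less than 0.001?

We need (b-a)/2^n ≤ 0.001
(4 - 2)/2^n ≤ 0.001
2/2^n ≤ 0.001
2^n ≥ 2000
n ≥ log₂(2000) = 10.97
n ≥ 11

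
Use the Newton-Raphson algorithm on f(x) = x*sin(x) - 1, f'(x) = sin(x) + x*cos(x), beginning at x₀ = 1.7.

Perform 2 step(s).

f(x) = x*sin(x) - 1
f'(x) = sin(x) + x*cos(x)
x₀ = 1.7

Newton-Raphson formula: x_{n+1} = x_n - f(x_n)/f'(x_n)

Iteration 1:
  f(1.700000) = 0.685830
  f'(1.700000) = 0.772629
  x_1 = 1.700000 - 0.685830/0.772629 = 0.812342
Iteration 2:
  f(0.812342) = -0.410320
  f'(0.812342) = 1.284629
  x_2 = 0.812342 - (-0.410320)/1.284629 = 1.131750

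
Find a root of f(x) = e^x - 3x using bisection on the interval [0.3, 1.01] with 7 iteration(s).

f(x) = e^x - 3x
Initial interval: [0.3, 1.01]

Iteration 1:
  c_1 = (0.300000 + 1.010000)/2 = 0.655000
  f(c_1) = f(0.655000) = -0.039857
  f(a) × f(c) < 0, new interval: [0.300000, 0.655000]
Iteration 2:
  c_2 = (0.300000 + 0.655000)/2 = 0.477500
  f(c_2) = f(0.477500) = 0.179539
  f(a) × f(c) ≥ 0, new interval: [0.477500, 0.655000]
Iteration 3:
  c_3 = (0.477500 + 0.655000)/2 = 0.566250
  f(c_3) = f(0.566250) = 0.062898
  f(a) × f(c) ≥ 0, new interval: [0.566250, 0.655000]
Iteration 4:
  c_4 = (0.566250 + 0.655000)/2 = 0.610625
  f(c_4) = f(0.610625) = 0.009707
  f(a) × f(c) ≥ 0, new interval: [0.610625, 0.655000]
Iteration 5:
  c_5 = (0.610625 + 0.655000)/2 = 0.632812
  f(c_5) = f(0.632812) = -0.015539
  f(a) × f(c) < 0, new interval: [0.610625, 0.632812]
Iteration 6:
  c_6 = (0.610625 + 0.632812)/2 = 0.621719
  f(c_6) = f(0.621719) = -0.003030
  f(a) × f(c) < 0, new interval: [0.610625, 0.621719]
Iteration 7:
  c_7 = (0.610625 + 0.621719)/2 = 0.616172
  f(c_7) = f(0.616172) = 0.003310
  f(a) × f(c) ≥ 0, new interval: [0.616172, 0.621719]

After 7 iteration(s), the approximation is c_7 = 0.616172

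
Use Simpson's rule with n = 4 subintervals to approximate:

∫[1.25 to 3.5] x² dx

f(x) = x²
a = 1.25, b = 3.5, n = 4
h = (b - a)/n = 0.562500

Simpson's rule: (h/3)[f(x₀) + 4f(x₁) + 2f(x₂) + ... + f(xₙ)]

x_0 = 1.2500, f(x_0) = 1.562500, coefficient = 1
x_1 = 1.8125, f(x_1) = 3.285156, coefficient = 4
x_2 = 2.3750, f(x_2) = 5.640625, coefficient = 2
x_3 = 2.9375, f(x_3) = 8.628906, coefficient = 4
x_4 = 3.5000, f(x_4) = 12.250000, coefficient = 1

I ≈ (0.562500/3) × 72.750000 = 13.640625
Exact value: 13.640625
Error: 0.000000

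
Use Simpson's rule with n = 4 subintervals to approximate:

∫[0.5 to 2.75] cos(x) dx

f(x) = cos(x)
a = 0.5, b = 2.75, n = 4
h = (b - a)/n = 0.562500

Simpson's rule: (h/3)[f(x₀) + 4f(x₁) + 2f(x₂) + ... + f(xₙ)]

x_0 = 0.5000, f(x_0) = 0.877583, coefficient = 1
x_1 = 1.0625, f(x_1) = 0.486690, coefficient = 4
x_2 = 1.6250, f(x_2) = -0.054177, coefficient = 2
x_3 = 2.1875, f(x_3) = -0.578349, coefficient = 4
x_4 = 2.7500, f(x_4) = -0.924302, coefficient = 1

I ≈ (0.562500/3) × -0.521712 = -0.097821
Exact value: -0.097765
Error: 0.000056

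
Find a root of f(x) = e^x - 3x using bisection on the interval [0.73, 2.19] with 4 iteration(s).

f(x) = e^x - 3x
Initial interval: [0.73, 2.19]

Iteration 1:
  c_1 = (0.730000 + 2.190000)/2 = 1.460000
  f(c_1) = f(1.460000) = -0.074040
  f(a) × f(c) ≥ 0, new interval: [1.460000, 2.190000]
Iteration 2:
  c_2 = (1.460000 + 2.190000)/2 = 1.825000
  f(c_2) = f(1.825000) = 0.727795
  f(a) × f(c) < 0, new interval: [1.460000, 1.825000]
Iteration 3:
  c_3 = (1.460000 + 1.825000)/2 = 1.642500
  f(c_3) = f(1.642500) = 0.240574
  f(a) × f(c) < 0, new interval: [1.460000, 1.642500]
Iteration 4:
  c_4 = (1.460000 + 1.642500)/2 = 1.551250
  f(c_4) = f(1.551250) = 0.063613
  f(a) × f(c) < 0, new interval: [1.460000, 1.551250]

After 4 iteration(s), the approximation is c_4 = 1.551250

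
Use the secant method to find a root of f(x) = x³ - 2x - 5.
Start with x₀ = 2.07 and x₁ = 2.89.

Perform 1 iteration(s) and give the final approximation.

f(x) = x³ - 2x - 5
x₀ = 2.07, x₁ = 2.89

Secant formula: x_{n+1} = x_n - f(x_n)(x_n - x_{n-1})/(f(x_n) - f(x_{n-1}))

Iteration 1:
  f(2.070000) = -0.270257
  f(2.890000) = 13.357569
  x_2 = 2.890000 - 13.357569×(2.890000 - 2.070000)/(13.357569 - (-0.270257))
       = 2.086262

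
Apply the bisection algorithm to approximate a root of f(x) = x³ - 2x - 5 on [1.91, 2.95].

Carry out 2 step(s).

f(x) = x³ - 2x - 5
Initial interval: [1.91, 2.95]

Iteration 1:
  c_1 = (1.910000 + 2.950000)/2 = 2.430000
  f(c_1) = f(2.430000) = 4.488907
  f(a) × f(c) < 0, new interval: [1.910000, 2.430000]
Iteration 2:
  c_2 = (1.910000 + 2.430000)/2 = 2.170000
  f(c_2) = f(2.170000) = 0.878313
  f(a) × f(c) < 0, new interval: [1.910000, 2.170000]

After 2 iteration(s), the approximation is c_2 = 2.170000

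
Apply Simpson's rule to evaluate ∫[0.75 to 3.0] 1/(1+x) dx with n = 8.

f(x) = 1/(1+x)
a = 0.75, b = 3.0, n = 8
h = (b - a)/n = 0.281250

Simpson's rule: (h/3)[f(x₀) + 4f(x₁) + 2f(x₂) + ... + f(xₙ)]

x_0 = 0.7500, f(x_0) = 0.571429, coefficient = 1
x_1 = 1.0312, f(x_1) = 0.492308, coefficient = 4
x_2 = 1.3125, f(x_2) = 0.432432, coefficient = 2
x_3 = 1.5938, f(x_3) = 0.385542, coefficient = 4
x_4 = 1.8750, f(x_4) = 0.347826, coefficient = 2
x_5 = 2.1562, f(x_5) = 0.316832, coefficient = 4
x_6 = 2.4375, f(x_6) = 0.290909, coefficient = 2
x_7 = 2.7188, f(x_7) = 0.268908, coefficient = 4
x_8 = 3.0000, f(x_8) = 0.250000, coefficient = 1

I ≈ (0.281250/3) × 8.818120 = 0.826699
Exact value: 0.826679
Error: 0.000020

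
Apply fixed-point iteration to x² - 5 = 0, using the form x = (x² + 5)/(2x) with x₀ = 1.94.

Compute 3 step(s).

Equation: x² - 5 = 0
Fixed-point form: x = (x² + 5)/(2x)
x₀ = 1.94

x_1 = g(1.940000) = 2.258660
x_2 = g(2.258660) = 2.236181
x_3 = g(2.236181) = 2.236068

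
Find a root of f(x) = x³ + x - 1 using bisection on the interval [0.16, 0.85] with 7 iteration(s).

f(x) = x³ + x - 1
Initial interval: [0.16, 0.85]

Iteration 1:
  c_1 = (0.160000 + 0.850000)/2 = 0.505000
  f(c_1) = f(0.505000) = -0.366212
  f(a) × f(c) ≥ 0, new interval: [0.505000, 0.850000]
Iteration 2:
  c_2 = (0.505000 + 0.850000)/2 = 0.677500
  f(c_2) = f(0.677500) = -0.011523
  f(a) × f(c) ≥ 0, new interval: [0.677500, 0.850000]
Iteration 3:
  c_3 = (0.677500 + 0.850000)/2 = 0.763750
  f(c_3) = f(0.763750) = 0.209256
  f(a) × f(c) < 0, new interval: [0.677500, 0.763750]
Iteration 4:
  c_4 = (0.677500 + 0.763750)/2 = 0.720625
  f(c_4) = f(0.720625) = 0.094846
  f(a) × f(c) < 0, new interval: [0.677500, 0.720625]
Iteration 5:
  c_5 = (0.677500 + 0.720625)/2 = 0.699062
  f(c_5) = f(0.699062) = 0.040686
  f(a) × f(c) < 0, new interval: [0.677500, 0.699062]
Iteration 6:
  c_6 = (0.677500 + 0.699062)/2 = 0.688281
  f(c_6) = f(0.688281) = 0.014341
  f(a) × f(c) < 0, new interval: [0.677500, 0.688281]
Iteration 7:
  c_7 = (0.677500 + 0.688281)/2 = 0.682891
  f(c_7) = f(0.682891) = 0.001350
  f(a) × f(c) < 0, new interval: [0.677500, 0.682891]

After 7 iteration(s), the approximation is c_7 = 0.682891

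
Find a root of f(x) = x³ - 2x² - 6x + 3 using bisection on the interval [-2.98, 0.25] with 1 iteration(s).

f(x) = x³ - 2x² - 6x + 3
Initial interval: [-2.98, 0.25]

Iteration 1:
  c_1 = (-2.980000 + 0.250000)/2 = -1.365000
  f(c_1) = f(-1.365000) = 4.920248
  f(a) × f(c) < 0, new interval: [-2.980000, -1.365000]

After 1 iteration(s), the approximation is c_1 = -1.365000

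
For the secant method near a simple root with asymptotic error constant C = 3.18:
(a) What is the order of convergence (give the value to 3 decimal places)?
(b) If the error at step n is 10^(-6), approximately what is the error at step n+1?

(a) Secant method has superlinear convergence with order φ = (1+√5)/2 ≈ 1.618.
    This means |e_{n+1}| ≈ C|e_n|^1.618.

(b) With |e_n| = 10^(-6) and C = 3.18:
    |e_{n+1}| ≈ 3.18 × (10^(-6))^1.618 = 3.18 × 10^(-9.71)

(a) ≈ 1.618 (golden ratio); (b) |e_{n+1}| ≈ 6.226e-10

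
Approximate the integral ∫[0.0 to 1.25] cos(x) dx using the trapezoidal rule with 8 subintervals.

f(x) = cos(x)
a = 0.0, b = 1.25, n = 8
h = (b - a)/n = 0.156250

Trapezoidal rule: (h/2)[f(x₀) + 2f(x₁) + 2f(x₂) + ... + f(xₙ)]

x_0 = 0.0000, f(x_0) = 1.000000, coefficient = 1
x_1 = 0.1562, f(x_1) = 0.987818, coefficient = 2
x_2 = 0.3125, f(x_2) = 0.951568, coefficient = 2
x_3 = 0.4688, f(x_3) = 0.892134, coefficient = 2
x_4 = 0.6250, f(x_4) = 0.810963, coefficient = 2
x_5 = 0.7812, f(x_5) = 0.710034, coefficient = 2
x_6 = 0.9375, f(x_6) = 0.591805, coefficient = 2
x_7 = 1.0938, f(x_7) = 0.459157, coefficient = 2
x_8 = 1.2500, f(x_8) = 0.315322, coefficient = 1

I ≈ (0.156250/2) × 12.122280 = 0.947053
Exact value: 0.948985
Error: 0.001932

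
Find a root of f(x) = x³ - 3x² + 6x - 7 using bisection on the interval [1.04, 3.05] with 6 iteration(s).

f(x) = x³ - 3x² + 6x - 7
Initial interval: [1.04, 3.05]

Iteration 1:
  c_1 = (1.040000 + 3.050000)/2 = 2.045000
  f(c_1) = f(2.045000) = 1.276166
  f(a) × f(c) < 0, new interval: [1.040000, 2.045000]
Iteration 2:
  c_2 = (1.040000 + 2.045000)/2 = 1.542500
  f(c_2) = f(1.542500) = -1.212839
  f(a) × f(c) ≥ 0, new interval: [1.542500, 2.045000]
Iteration 3:
  c_3 = (1.542500 + 2.045000)/2 = 1.793750
  f(c_3) = f(1.793750) = -0.118656
  f(a) × f(c) ≥ 0, new interval: [1.793750, 2.045000]
Iteration 4:
  c_4 = (1.793750 + 2.045000)/2 = 1.919375
  f(c_4) = f(1.919375) = 0.535227
  f(a) × f(c) < 0, new interval: [1.793750, 1.919375]
Iteration 5:
  c_5 = (1.793750 + 1.919375)/2 = 1.856562
  f(c_5) = f(1.856562) = 0.198147
  f(a) × f(c) < 0, new interval: [1.793750, 1.856562]
Iteration 6:
  c_6 = (1.793750 + 1.856562)/2 = 1.825156
  f(c_6) = f(1.825156) = 0.037303
  f(a) × f(c) < 0, new interval: [1.793750, 1.825156]

After 6 iteration(s), the approximation is c_6 = 1.825156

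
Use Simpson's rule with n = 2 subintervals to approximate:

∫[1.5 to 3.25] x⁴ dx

f(x) = x⁴
a = 1.5, b = 3.25, n = 2
h = (b - a)/n = 0.875000

Simpson's rule: (h/3)[f(x₀) + 4f(x₁) + 2f(x₂) + ... + f(xₙ)]

x_0 = 1.5000, f(x_0) = 5.062500, coefficient = 1
x_1 = 2.3750, f(x_1) = 31.816650, coefficient = 4
x_2 = 3.2500, f(x_2) = 111.566406, coefficient = 1

I ≈ (0.875000/3) × 243.895508 = 71.136190
Exact value: 70.999414
Error: 0.136776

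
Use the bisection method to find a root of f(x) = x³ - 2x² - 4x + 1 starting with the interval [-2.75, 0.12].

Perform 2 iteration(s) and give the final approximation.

f(x) = x³ - 2x² - 4x + 1
Initial interval: [-2.75, 0.12]

Iteration 1:
  c_1 = (-2.750000 + 0.120000)/2 = -1.315000
  f(c_1) = f(-1.315000) = 0.527619
  f(a) × f(c) < 0, new interval: [-2.750000, -1.315000]
Iteration 2:
  c_2 = (-2.750000 + (-1.315000))/2 = -2.032500
  f(c_2) = f(-2.032500) = -7.528484
  f(a) × f(c) ≥ 0, new interval: [-2.032500, -1.315000]

After 2 iteration(s), the approximation is c_2 = -2.032500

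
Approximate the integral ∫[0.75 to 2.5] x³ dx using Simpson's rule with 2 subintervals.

f(x) = x³
a = 0.75, b = 2.5, n = 2
h = (b - a)/n = 0.875000

Simpson's rule: (h/3)[f(x₀) + 4f(x₁) + 2f(x₂) + ... + f(xₙ)]

x_0 = 0.7500, f(x_0) = 0.421875, coefficient = 1
x_1 = 1.6250, f(x_1) = 4.291016, coefficient = 4
x_2 = 2.5000, f(x_2) = 15.625000, coefficient = 1

I ≈ (0.875000/3) × 33.210938 = 9.686523
Exact value: 9.686523
Error: 0.000000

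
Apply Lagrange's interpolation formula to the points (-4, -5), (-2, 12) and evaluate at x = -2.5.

Lagrange interpolation formula:
P(x) = Σ yᵢ × Lᵢ(x)
where Lᵢ(x) = Π_{j≠i} (x - xⱼ)/(xᵢ - xⱼ)

L_0(-2.5) = (-2.5 - (-2))/(-4 - (-2)) = 0.250000
L_1(-2.5) = (-2.5 - (-4))/(-2 - (-4)) = 0.750000

P(-2.5) = (-5)×L_0(-2.5) + 12×L_1(-2.5)
P(-2.5) = 7.750000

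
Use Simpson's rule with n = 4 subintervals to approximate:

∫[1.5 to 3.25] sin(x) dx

f(x) = sin(x)
a = 1.5, b = 3.25, n = 4
h = (b - a)/n = 0.437500

Simpson's rule: (h/3)[f(x₀) + 4f(x₁) + 2f(x₂) + ... + f(xₙ)]

x_0 = 1.5000, f(x_0) = 0.997495, coefficient = 1
x_1 = 1.9375, f(x_1) = 0.933514, coefficient = 4
x_2 = 2.3750, f(x_2) = 0.693685, coefficient = 2
x_3 = 2.8125, f(x_3) = 0.323185, coefficient = 4
x_4 = 3.2500, f(x_4) = -0.108195, coefficient = 1

I ≈ (0.437500/3) × 7.303465 = 1.065089
Exact value: 1.064867
Error: 0.000222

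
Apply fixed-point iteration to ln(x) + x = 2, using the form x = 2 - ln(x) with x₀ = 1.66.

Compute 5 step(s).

Equation: ln(x) + x = 2
Fixed-point form: x = 2 - ln(x)
x₀ = 1.66

x_1 = g(1.660000) = 1.493182
x_2 = g(1.493182) = 1.599090
x_3 = g(1.599090) = 1.530565
x_4 = g(1.530565) = 1.574363
x_5 = g(1.574363) = 1.546149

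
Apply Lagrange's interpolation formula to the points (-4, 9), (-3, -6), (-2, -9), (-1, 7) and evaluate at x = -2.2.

Lagrange interpolation formula:
P(x) = Σ yᵢ × Lᵢ(x)
where Lᵢ(x) = Π_{j≠i} (x - xⱼ)/(xᵢ - xⱼ)

L_0(-2.2) = (-2.2 - (-3))/(-4 - (-3)) × (-2.2 - (-2))/(-4 - (-2)) × (-2.2 - (-1))/(-4 - (-1)) = -0.032000
L_1(-2.2) = (-2.2 - (-4))/(-3 - (-4)) × (-2.2 - (-2))/(-3 - (-2)) × (-2.2 - (-1))/(-3 - (-1)) = 0.216000
L_2(-2.2) = (-2.2 - (-4))/(-2 - (-4)) × (-2.2 - (-3))/(-2 - (-3)) × (-2.2 - (-1))/(-2 - (-1)) = 0.864000
L_3(-2.2) = (-2.2 - (-4))/(-1 - (-4)) × (-2.2 - (-3))/(-1 - (-3)) × (-2.2 - (-2))/(-1 - (-2)) = -0.048000

P(-2.2) = 9×L_0(-2.2) + (-6)×L_1(-2.2) + (-9)×L_2(-2.2) + 7×L_3(-2.2)
P(-2.2) = -9.696000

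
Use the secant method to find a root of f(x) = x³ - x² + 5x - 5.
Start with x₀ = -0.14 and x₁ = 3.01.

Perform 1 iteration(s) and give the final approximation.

f(x) = x³ - x² + 5x - 5
x₀ = -0.14, x₁ = 3.01

Secant formula: x_{n+1} = x_n - f(x_n)(x_n - x_{n-1})/(f(x_n) - f(x_{n-1}))

Iteration 1:
  f(-0.140000) = -5.722344
  f(3.010000) = 28.260801
  x_2 = 3.010000 - 28.260801×(3.010000 - (-0.140000))/(28.260801 - (-5.722344))
       = 0.390421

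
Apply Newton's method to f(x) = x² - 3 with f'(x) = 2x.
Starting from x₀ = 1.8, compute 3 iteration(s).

f(x) = x² - 3
f'(x) = 2x
x₀ = 1.8

Newton-Raphson formula: x_{n+1} = x_n - f(x_n)/f'(x_n)

Iteration 1:
  f(1.800000) = 0.240000
  f'(1.800000) = 3.600000
  x_1 = 1.800000 - 0.240000/3.600000 = 1.733333
Iteration 2:
  f(1.733333) = 0.004444
  f'(1.733333) = 3.466667
  x_2 = 1.733333 - 0.004444/3.466667 = 1.732051
Iteration 3:
  f(1.732051) = 0.000002
  f'(1.732051) = 3.464103
  x_3 = 1.732051 - 0.000002/3.464103 = 1.732051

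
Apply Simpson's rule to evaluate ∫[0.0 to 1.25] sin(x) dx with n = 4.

f(x) = sin(x)
a = 0.0, b = 1.25, n = 4
h = (b - a)/n = 0.312500

Simpson's rule: (h/3)[f(x₀) + 4f(x₁) + 2f(x₂) + ... + f(xₙ)]

x_0 = 0.0000, f(x_0) = 0.000000, coefficient = 1
x_1 = 0.3125, f(x_1) = 0.307439, coefficient = 4
x_2 = 0.6250, f(x_2) = 0.585097, coefficient = 2
x_3 = 0.9375, f(x_3) = 0.806081, coefficient = 4
x_4 = 1.2500, f(x_4) = 0.948985, coefficient = 1

I ≈ (0.312500/3) × 6.573258 = 0.684714
Exact value: 0.684678
Error: 0.000037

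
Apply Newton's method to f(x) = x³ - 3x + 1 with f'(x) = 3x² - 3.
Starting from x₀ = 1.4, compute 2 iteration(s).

f(x) = x³ - 3x + 1
f'(x) = 3x² - 3
x₀ = 1.4

Newton-Raphson formula: x_{n+1} = x_n - f(x_n)/f'(x_n)

Iteration 1:
  f(1.400000) = -0.456000
  f'(1.400000) = 2.880000
  x_1 = 1.400000 - (-0.456000)/2.880000 = 1.558333
Iteration 2:
  f(1.558333) = 0.109261
  f'(1.558333) = 4.285208
  x_2 = 1.558333 - 0.109261/4.285208 = 1.532836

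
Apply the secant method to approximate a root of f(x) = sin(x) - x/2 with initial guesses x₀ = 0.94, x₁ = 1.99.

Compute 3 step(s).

f(x) = sin(x) - x/2
x₀ = 0.94, x₁ = 1.99

Secant formula: x_{n+1} = x_n - f(x_n)(x_n - x_{n-1})/(f(x_n) - f(x_{n-1}))

Iteration 1:
  f(0.940000) = 0.337558
  f(1.990000) = -0.081587
  x_2 = 1.990000 - (-0.081587)×(1.990000 - 0.940000)/(-0.081587 - 0.337558)
       = 1.785617
Iteration 2:
  f(1.990000) = -0.081587
  f(1.785617) = 0.084206
  x_3 = 1.785617 - 0.084206×(1.785617 - 1.990000)/(0.084206 - (-0.081587))
       = 1.889423
Iteration 3:
  f(1.785617) = 0.084206
  f(1.889423) = 0.004955
  x_4 = 1.889423 - 0.004955×(1.889423 - 1.785617)/(0.004955 - 0.084206)
       = 1.895913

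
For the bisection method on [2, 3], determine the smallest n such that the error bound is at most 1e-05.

We need (b-a)/2^n ≤ 1e-05
(3 - 2)/2^n ≤ 1e-05
1/2^n ≤ 1e-05
2^n ≥ 100000
n ≥ log₂(100000) = 16.61
n ≥ 17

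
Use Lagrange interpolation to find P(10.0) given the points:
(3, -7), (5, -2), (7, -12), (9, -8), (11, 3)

Lagrange interpolation formula:
P(x) = Σ yᵢ × Lᵢ(x)
where Lᵢ(x) = Π_{j≠i} (x - xⱼ)/(xᵢ - xⱼ)

L_0(10.0) = (10.0 - 5)/(3 - 5) × (10.0 - 7)/(3 - 7) × (10.0 - 9)/(3 - 9) × (10.0 - 11)/(3 - 11) = -0.039062
L_1(10.0) = (10.0 - 3)/(5 - 3) × (10.0 - 7)/(5 - 7) × (10.0 - 9)/(5 - 9) × (10.0 - 11)/(5 - 11) = 0.218750
L_2(10.0) = (10.0 - 3)/(7 - 3) × (10.0 - 5)/(7 - 5) × (10.0 - 9)/(7 - 9) × (10.0 - 11)/(7 - 11) = -0.546875
L_3(10.0) = (10.0 - 3)/(9 - 3) × (10.0 - 5)/(9 - 5) × (10.0 - 7)/(9 - 7) × (10.0 - 11)/(9 - 11) = 1.093750
L_4(10.0) = (10.0 - 3)/(11 - 3) × (10.0 - 5)/(11 - 5) × (10.0 - 7)/(11 - 7) × (10.0 - 9)/(11 - 9) = 0.273438

P(10.0) = (-7)×L_0(10.0) + (-2)×L_1(10.0) + (-12)×L_2(10.0) + (-8)×L_3(10.0) + 3×L_4(10.0)
P(10.0) = -1.531250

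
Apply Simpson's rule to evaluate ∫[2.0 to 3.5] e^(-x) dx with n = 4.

f(x) = e^(-x)
a = 2.0, b = 3.5, n = 4
h = (b - a)/n = 0.375000

Simpson's rule: (h/3)[f(x₀) + 4f(x₁) + 2f(x₂) + ... + f(xₙ)]

x_0 = 2.0000, f(x_0) = 0.135335, coefficient = 1
x_1 = 2.3750, f(x_1) = 0.093014, coefficient = 4
x_2 = 2.7500, f(x_2) = 0.063928, coefficient = 2
x_3 = 3.1250, f(x_3) = 0.043937, coefficient = 4
x_4 = 3.5000, f(x_4) = 0.030197, coefficient = 1

I ≈ (0.375000/3) × 0.841194 = 0.105149
Exact value: 0.105138
Error: 0.000011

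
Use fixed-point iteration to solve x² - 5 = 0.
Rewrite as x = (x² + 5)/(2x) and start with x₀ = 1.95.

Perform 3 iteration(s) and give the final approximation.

Equation: x² - 5 = 0
Fixed-point form: x = (x² + 5)/(2x)
x₀ = 1.95

x_1 = g(1.950000) = 2.257051
x_2 = g(2.257051) = 2.236166
x_3 = g(2.236166) = 2.236068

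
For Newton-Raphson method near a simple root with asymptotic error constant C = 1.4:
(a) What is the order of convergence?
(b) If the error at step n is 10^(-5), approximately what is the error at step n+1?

(a) Newton-Raphson has quadratic (order 2) convergence near simple roots.
    This means |e_{n+1}| ≈ C|e_n|².

(b) With |e_n| = 10^(-5) and C = 1.4:
    |e_{n+1}| ≈ 1.4 × (10^(-5))² = 1.4 × 10^(-10)

(a) 2 (quadratic); (b) |e_{n+1}| ≈ 1.400e-10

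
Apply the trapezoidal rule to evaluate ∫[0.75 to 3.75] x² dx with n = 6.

f(x) = x²
a = 0.75, b = 3.75, n = 6
h = (b - a)/n = 0.500000

Trapezoidal rule: (h/2)[f(x₀) + 2f(x₁) + 2f(x₂) + ... + f(xₙ)]

x_0 = 0.7500, f(x_0) = 0.562500, coefficient = 1
x_1 = 1.2500, f(x_1) = 1.562500, coefficient = 2
x_2 = 1.7500, f(x_2) = 3.062500, coefficient = 2
x_3 = 2.2500, f(x_3) = 5.062500, coefficient = 2
x_4 = 2.7500, f(x_4) = 7.562500, coefficient = 2
x_5 = 3.2500, f(x_5) = 10.562500, coefficient = 2
x_6 = 3.7500, f(x_6) = 14.062500, coefficient = 1

I ≈ (0.500000/2) × 70.250000 = 17.562500
Exact value: 17.437500
Error: 0.125000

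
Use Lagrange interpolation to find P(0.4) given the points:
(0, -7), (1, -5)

Lagrange interpolation formula:
P(x) = Σ yᵢ × Lᵢ(x)
where Lᵢ(x) = Π_{j≠i} (x - xⱼ)/(xᵢ - xⱼ)

L_0(0.4) = (0.4 - 1)/(0 - 1) = 0.600000
L_1(0.4) = (0.4 - 0)/(1 - 0) = 0.400000

P(0.4) = (-7)×L_0(0.4) + (-5)×L_1(0.4)
P(0.4) = -6.200000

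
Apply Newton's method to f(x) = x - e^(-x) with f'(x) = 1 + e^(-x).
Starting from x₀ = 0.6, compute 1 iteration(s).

f(x) = x - e^(-x)
f'(x) = 1 + e^(-x)
x₀ = 0.6

Newton-Raphson formula: x_{n+1} = x_n - f(x_n)/f'(x_n)

Iteration 1:
  f(0.600000) = 0.051188
  f'(0.600000) = 1.548812
  x_1 = 0.600000 - 0.051188/1.548812 = 0.566950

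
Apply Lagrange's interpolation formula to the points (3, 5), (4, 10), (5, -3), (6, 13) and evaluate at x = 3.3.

Lagrange interpolation formula:
P(x) = Σ yᵢ × Lᵢ(x)
where Lᵢ(x) = Π_{j≠i} (x - xⱼ)/(xᵢ - xⱼ)

L_0(3.3) = (3.3 - 4)/(3 - 4) × (3.3 - 5)/(3 - 5) × (3.3 - 6)/(3 - 6) = 0.535500
L_1(3.3) = (3.3 - 3)/(4 - 3) × (3.3 - 5)/(4 - 5) × (3.3 - 6)/(4 - 6) = 0.688500
L_2(3.3) = (3.3 - 3)/(5 - 3) × (3.3 - 4)/(5 - 4) × (3.3 - 6)/(5 - 6) = -0.283500
L_3(3.3) = (3.3 - 3)/(6 - 3) × (3.3 - 4)/(6 - 4) × (3.3 - 5)/(6 - 5) = 0.059500

P(3.3) = 5×L_0(3.3) + 10×L_1(3.3) + (-3)×L_2(3.3) + 13×L_3(3.3)
P(3.3) = 11.186500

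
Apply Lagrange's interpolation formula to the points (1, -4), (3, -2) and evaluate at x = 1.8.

Lagrange interpolation formula:
P(x) = Σ yᵢ × Lᵢ(x)
where Lᵢ(x) = Π_{j≠i} (x - xⱼ)/(xᵢ - xⱼ)

L_0(1.8) = (1.8 - 3)/(1 - 3) = 0.600000
L_1(1.8) = (1.8 - 1)/(3 - 1) = 0.400000

P(1.8) = (-4)×L_0(1.8) + (-2)×L_1(1.8)
P(1.8) = -3.200000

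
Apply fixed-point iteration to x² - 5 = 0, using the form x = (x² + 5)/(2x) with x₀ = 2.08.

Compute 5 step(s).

Equation: x² - 5 = 0
Fixed-point form: x = (x² + 5)/(2x)
x₀ = 2.08

x_1 = g(2.080000) = 2.241923
x_2 = g(2.241923) = 2.236076
x_3 = g(2.236076) = 2.236068
x_4 = g(2.236068) = 2.236068
x_5 = g(2.236068) = 2.236068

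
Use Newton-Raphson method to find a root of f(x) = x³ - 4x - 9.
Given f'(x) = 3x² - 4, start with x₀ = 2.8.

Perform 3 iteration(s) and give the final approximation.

f(x) = x³ - 4x - 9
f'(x) = 3x² - 4
x₀ = 2.8

Newton-Raphson formula: x_{n+1} = x_n - f(x_n)/f'(x_n)

Iteration 1:
  f(2.800000) = 1.752000
  f'(2.800000) = 19.520000
  x_1 = 2.800000 - 1.752000/19.520000 = 2.710246
Iteration 2:
  f(2.710246) = 0.066946
  f'(2.710246) = 18.036299
  x_2 = 2.710246 - 0.066946/18.036299 = 2.706534
Iteration 3:
  f(2.706534) = 0.000112
  f'(2.706534) = 17.975982
  x_3 = 2.706534 - 0.000112/17.975982 = 2.706528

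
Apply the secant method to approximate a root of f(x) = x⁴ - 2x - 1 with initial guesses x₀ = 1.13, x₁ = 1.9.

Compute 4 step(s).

f(x) = x⁴ - 2x - 1
x₀ = 1.13, x₁ = 1.9

Secant formula: x_{n+1} = x_n - f(x_n)(x_n - x_{n-1})/(f(x_n) - f(x_{n-1}))

Iteration 1:
  f(1.130000) = -1.629526
  f(1.900000) = 8.232100
  x_2 = 1.900000 - 8.232100×(1.900000 - 1.130000)/(8.232100 - (-1.629526))
       = 1.257234
Iteration 2:
  f(1.900000) = 8.232100
  f(1.257234) = -1.016053
  x_3 = 1.257234 - (-1.016053)×(1.257234 - 1.900000)/(-1.016053 - 8.232100)
       = 1.327852
Iteration 3:
  f(1.257234) = -1.016053
  f(1.327852) = -0.546862
  x_4 = 1.327852 - (-0.546862)×(1.327852 - 1.257234)/(-0.546862 - (-1.016053))
       = 1.410160
Iteration 4:
  f(1.327852) = -0.546862
  f(1.410160) = 0.134017
  x_5 = 1.410160 - 0.134017×(1.410160 - 1.327852)/(0.134017 - (-0.546862))
       = 1.393959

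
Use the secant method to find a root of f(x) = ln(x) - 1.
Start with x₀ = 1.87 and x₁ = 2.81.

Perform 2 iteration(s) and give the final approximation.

f(x) = ln(x) - 1
x₀ = 1.87, x₁ = 2.81

Secant formula: x_{n+1} = x_n - f(x_n)(x_n - x_{n-1})/(f(x_n) - f(x_{n-1}))

Iteration 1:
  f(1.870000) = -0.374062
  f(2.810000) = 0.033184
  x_2 = 2.810000 - 0.033184×(2.810000 - 1.870000)/(0.033184 - (-0.374062))
       = 2.733404
Iteration 2:
  f(2.810000) = 0.033184
  f(2.733404) = 0.005548
  x_3 = 2.733404 - 0.005548×(2.733404 - 2.810000)/(0.005548 - 0.033184)
       = 2.718028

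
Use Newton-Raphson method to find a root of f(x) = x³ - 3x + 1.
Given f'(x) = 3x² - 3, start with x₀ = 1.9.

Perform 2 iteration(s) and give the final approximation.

f(x) = x³ - 3x + 1
f'(x) = 3x² - 3
x₀ = 1.9

Newton-Raphson formula: x_{n+1} = x_n - f(x_n)/f'(x_n)

Iteration 1:
  f(1.900000) = 2.159000
  f'(1.900000) = 7.830000
  x_1 = 1.900000 - 2.159000/7.830000 = 1.624266
Iteration 2:
  f(1.624266) = 0.412404
  f'(1.624266) = 4.914717
  x_2 = 1.624266 - 0.412404/4.914717 = 1.540354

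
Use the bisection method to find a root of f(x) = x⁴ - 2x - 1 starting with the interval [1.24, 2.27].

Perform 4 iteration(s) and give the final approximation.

f(x) = x⁴ - 2x - 1
Initial interval: [1.24, 2.27]

Iteration 1:
  c_1 = (1.240000 + 2.270000)/2 = 1.755000
  f(c_1) = f(1.755000) = 4.976554
  f(a) × f(c) < 0, new interval: [1.240000, 1.755000]
Iteration 2:
  c_2 = (1.240000 + 1.755000)/2 = 1.497500
  f(c_2) = f(1.497500) = 1.033834
  f(a) × f(c) < 0, new interval: [1.240000, 1.497500]
Iteration 3:
  c_3 = (1.240000 + 1.497500)/2 = 1.368750
  f(c_3) = f(1.368750) = -0.227586
  f(a) × f(c) ≥ 0, new interval: [1.368750, 1.497500]
Iteration 4:
  c_4 = (1.368750 + 1.497500)/2 = 1.433125
  f(c_4) = f(1.433125) = 0.352039
  f(a) × f(c) < 0, new interval: [1.368750, 1.433125]

After 4 iteration(s), the approximation is c_4 = 1.433125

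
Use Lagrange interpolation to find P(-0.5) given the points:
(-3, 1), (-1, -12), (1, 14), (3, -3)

Lagrange interpolation formula:
P(x) = Σ yᵢ × Lᵢ(x)
where Lᵢ(x) = Π_{j≠i} (x - xⱼ)/(xᵢ - xⱼ)

L_0(-0.5) = (-0.5 - (-1))/(-3 - (-1)) × (-0.5 - 1)/(-3 - 1) × (-0.5 - 3)/(-3 - 3) = -0.054688
L_1(-0.5) = (-0.5 - (-3))/(-1 - (-3)) × (-0.5 - 1)/(-1 - 1) × (-0.5 - 3)/(-1 - 3) = 0.820312
L_2(-0.5) = (-0.5 - (-3))/(1 - (-3)) × (-0.5 - (-1))/(1 - (-1)) × (-0.5 - 3)/(1 - 3) = 0.273438
L_3(-0.5) = (-0.5 - (-3))/(3 - (-3)) × (-0.5 - (-1))/(3 - (-1)) × (-0.5 - 1)/(3 - 1) = -0.039062

P(-0.5) = 1×L_0(-0.5) + (-12)×L_1(-0.5) + 14×L_2(-0.5) + (-3)×L_3(-0.5)
P(-0.5) = -5.953125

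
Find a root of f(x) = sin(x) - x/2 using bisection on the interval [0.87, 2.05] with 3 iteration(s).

f(x) = sin(x) - x/2
Initial interval: [0.87, 2.05]

Iteration 1:
  c_1 = (0.870000 + 2.050000)/2 = 1.460000
  f(c_1) = f(1.460000) = 0.263868
  f(a) × f(c) ≥ 0, new interval: [1.460000, 2.050000]
Iteration 2:
  c_2 = (1.460000 + 2.050000)/2 = 1.755000
  f(c_2) = f(1.755000) = 0.105582
  f(a) × f(c) ≥ 0, new interval: [1.755000, 2.050000]
Iteration 3:
  c_3 = (1.755000 + 2.050000)/2 = 1.902500
  f(c_3) = f(1.902500) = -0.005761
  f(a) × f(c) < 0, new interval: [1.755000, 1.902500]

After 3 iteration(s), the approximation is c_3 = 1.902500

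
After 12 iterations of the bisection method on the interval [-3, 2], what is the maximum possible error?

Bisection error bound: |error| ≤ (b-a)/2^n
|error| ≤ (2 - (-3))/2^12 = 5/2^12
|error| ≤ 0.0012207031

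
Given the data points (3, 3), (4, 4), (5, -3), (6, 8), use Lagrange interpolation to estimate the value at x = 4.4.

Lagrange interpolation formula:
P(x) = Σ yᵢ × Lᵢ(x)
where Lᵢ(x) = Π_{j≠i} (x - xⱼ)/(xᵢ - xⱼ)

L_0(4.4) = (4.4 - 4)/(3 - 4) × (4.4 - 5)/(3 - 5) × (4.4 - 6)/(3 - 6) = -0.064000
L_1(4.4) = (4.4 - 3)/(4 - 3) × (4.4 - 5)/(4 - 5) × (4.4 - 6)/(4 - 6) = 0.672000
L_2(4.4) = (4.4 - 3)/(5 - 3) × (4.4 - 4)/(5 - 4) × (4.4 - 6)/(5 - 6) = 0.448000
L_3(4.4) = (4.4 - 3)/(6 - 3) × (4.4 - 4)/(6 - 4) × (4.4 - 5)/(6 - 5) = -0.056000

P(4.4) = 3×L_0(4.4) + 4×L_1(4.4) + (-3)×L_2(4.4) + 8×L_3(4.4)
P(4.4) = 0.704000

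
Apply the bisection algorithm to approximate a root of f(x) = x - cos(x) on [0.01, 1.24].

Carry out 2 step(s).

f(x) = x - cos(x)
Initial interval: [0.01, 1.24]

Iteration 1:
  c_1 = (0.010000 + 1.240000)/2 = 0.625000
  f(c_1) = f(0.625000) = -0.185963
  f(a) × f(c) ≥ 0, new interval: [0.625000, 1.240000]
Iteration 2:
  c_2 = (0.625000 + 1.240000)/2 = 0.932500
  f(c_2) = f(0.932500) = 0.336672
  f(a) × f(c) < 0, new interval: [0.625000, 0.932500]

After 2 iteration(s), the approximation is c_2 = 0.932500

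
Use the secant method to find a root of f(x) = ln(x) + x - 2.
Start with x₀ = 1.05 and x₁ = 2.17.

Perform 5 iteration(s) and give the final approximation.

f(x) = ln(x) + x - 2
x₀ = 1.05, x₁ = 2.17

Secant formula: x_{n+1} = x_n - f(x_n)(x_n - x_{n-1})/(f(x_n) - f(x_{n-1}))

Iteration 1:
  f(1.050000) = -0.901210
  f(2.170000) = 0.944727
  x_2 = 2.170000 - 0.944727×(2.170000 - 1.050000)/(0.944727 - (-0.901210))
       = 1.596798
Iteration 2:
  f(2.170000) = 0.944727
  f(1.596798) = 0.064799
  x_3 = 1.596798 - 0.064799×(1.596798 - 2.170000)/(0.064799 - 0.944727)
       = 1.554587
Iteration 3:
  f(1.596798) = 0.064799
  f(1.554587) = -0.004203
  x_4 = 1.554587 - (-0.004203)×(1.554587 - 1.596798)/(-0.004203 - 0.064799)
       = 1.557158
Iteration 4:
  f(1.554587) = -0.004203
  f(1.557158) = 0.000021
  x_5 = 1.557158 - 0.000021×(1.557158 - 1.554587)/(0.000021 - (-0.004203))
       = 1.557146
Iteration 5:
  f(1.557158) = 0.000021
  f(1.557146) = 0.000000
  x_6 = 1.557146 - 0.000000×(1.557146 - 1.557158)/(0.000000 - 0.000021)
       = 1.557146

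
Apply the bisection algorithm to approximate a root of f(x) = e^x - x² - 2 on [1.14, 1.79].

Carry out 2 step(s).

f(x) = e^x - x² - 2
Initial interval: [1.14, 1.79]

Iteration 1:
  c_1 = (1.140000 + 1.790000)/2 = 1.465000
  f(c_1) = f(1.465000) = 0.181318
  f(a) × f(c) < 0, new interval: [1.140000, 1.465000]
Iteration 2:
  c_2 = (1.140000 + 1.465000)/2 = 1.302500
  f(c_2) = f(1.302500) = -0.018025
  f(a) × f(c) ≥ 0, new interval: [1.302500, 1.465000]

After 2 iteration(s), the approximation is c_2 = 1.302500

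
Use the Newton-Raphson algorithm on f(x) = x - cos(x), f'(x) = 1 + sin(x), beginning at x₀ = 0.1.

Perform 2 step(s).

f(x) = x - cos(x)
f'(x) = 1 + sin(x)
x₀ = 0.1

Newton-Raphson formula: x_{n+1} = x_n - f(x_n)/f'(x_n)

Iteration 1:
  f(0.100000) = -0.895004
  f'(0.100000) = 1.099833
  x_1 = 0.100000 - (-0.895004)/1.099833 = 0.913763
Iteration 2:
  f(0.913763) = 0.302993
  f'(0.913763) = 1.791808
  x_2 = 0.913763 - 0.302993/1.791808 = 0.744664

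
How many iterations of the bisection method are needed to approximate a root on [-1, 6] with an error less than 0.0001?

We need (b-a)/2^n ≤ 0.0001
(6 - (-1))/2^n ≤ 0.0001
7/2^n ≤ 0.0001
2^n ≥ 70000
n ≥ log₂(70000) = 16.10
n ≥ 17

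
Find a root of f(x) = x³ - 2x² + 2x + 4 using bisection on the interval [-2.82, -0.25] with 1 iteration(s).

f(x) = x³ - 2x² + 2x + 4
Initial interval: [-2.82, -0.25]

Iteration 1:
  c_1 = (-2.820000 + (-0.250000))/2 = -1.535000
  f(c_1) = f(-1.535000) = -7.399255
  f(a) × f(c) ≥ 0, new interval: [-1.535000, -0.250000]

After 1 iteration(s), the approximation is c_1 = -1.535000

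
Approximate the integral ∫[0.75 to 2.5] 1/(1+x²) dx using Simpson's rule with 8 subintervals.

f(x) = 1/(1+x²)
a = 0.75, b = 2.5, n = 8
h = (b - a)/n = 0.218750

Simpson's rule: (h/3)[f(x₀) + 4f(x₁) + 2f(x₂) + ... + f(xₙ)]

x_0 = 0.7500, f(x_0) = 0.640000, coefficient = 1
x_1 = 0.9688, f(x_1) = 0.515869, coefficient = 4
x_2 = 1.1875, f(x_2) = 0.414911, coefficient = 2
x_3 = 1.4062, f(x_3) = 0.335848, coefficient = 4
x_4 = 1.6250, f(x_4) = 0.274678, coefficient = 2
x_5 = 1.8438, f(x_5) = 0.227303, coefficient = 4
x_6 = 2.0625, f(x_6) = 0.190335, coefficient = 2
x_7 = 2.2812, f(x_7) = 0.161184, coefficient = 4
x_8 = 2.5000, f(x_8) = 0.137931, coefficient = 1

I ≈ (0.218750/3) × 7.498592 = 0.546772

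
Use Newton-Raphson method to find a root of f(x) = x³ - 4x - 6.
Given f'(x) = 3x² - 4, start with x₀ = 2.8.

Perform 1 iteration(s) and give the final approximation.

f(x) = x³ - 4x - 6
f'(x) = 3x² - 4
x₀ = 2.8

Newton-Raphson formula: x_{n+1} = x_n - f(x_n)/f'(x_n)

Iteration 1:
  f(2.800000) = 4.752000
  f'(2.800000) = 19.520000
  x_1 = 2.800000 - 4.752000/19.520000 = 2.556557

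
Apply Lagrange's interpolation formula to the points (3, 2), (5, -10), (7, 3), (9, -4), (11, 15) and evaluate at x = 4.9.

Lagrange interpolation formula:
P(x) = Σ yᵢ × Lᵢ(x)
where Lᵢ(x) = Π_{j≠i} (x - xⱼ)/(xᵢ - xⱼ)

L_0(4.9) = (4.9 - 5)/(3 - 5) × (4.9 - 7)/(3 - 7) × (4.9 - 9)/(3 - 9) × (4.9 - 11)/(3 - 11) = 0.013677
L_1(4.9) = (4.9 - 3)/(5 - 3) × (4.9 - 7)/(5 - 7) × (4.9 - 9)/(5 - 9) × (4.9 - 11)/(5 - 11) = 1.039478
L_2(4.9) = (4.9 - 3)/(7 - 3) × (4.9 - 5)/(7 - 5) × (4.9 - 9)/(7 - 9) × (4.9 - 11)/(7 - 11) = -0.074248
L_3(4.9) = (4.9 - 3)/(9 - 3) × (4.9 - 5)/(9 - 5) × (4.9 - 7)/(9 - 7) × (4.9 - 11)/(9 - 11) = 0.025353
L_4(4.9) = (4.9 - 3)/(11 - 3) × (4.9 - 5)/(11 - 5) × (4.9 - 7)/(11 - 7) × (4.9 - 9)/(11 - 9) = -0.004260

P(4.9) = 2×L_0(4.9) + (-10)×L_1(4.9) + 3×L_2(4.9) + (-4)×L_3(4.9) + 15×L_4(4.9)
P(4.9) = -10.755487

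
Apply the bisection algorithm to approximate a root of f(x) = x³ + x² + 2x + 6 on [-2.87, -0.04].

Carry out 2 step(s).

f(x) = x³ + x² + 2x + 6
Initial interval: [-2.87, -0.04]

Iteration 1:
  c_1 = (-2.870000 + (-0.040000))/2 = -1.455000
  f(c_1) = f(-1.455000) = 2.126754
  f(a) × f(c) < 0, new interval: [-2.870000, -1.455000]
Iteration 2:
  c_2 = (-2.870000 + (-1.455000))/2 = -2.162500
  f(c_2) = f(-2.162500) = -3.761322
  f(a) × f(c) ≥ 0, new interval: [-2.162500, -1.455000]

After 2 iteration(s), the approximation is c_2 = -2.162500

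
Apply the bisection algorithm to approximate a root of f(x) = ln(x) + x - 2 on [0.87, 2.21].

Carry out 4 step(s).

f(x) = ln(x) + x - 2
Initial interval: [0.87, 2.21]

Iteration 1:
  c_1 = (0.870000 + 2.210000)/2 = 1.540000
  f(c_1) = f(1.540000) = -0.028218
  f(a) × f(c) ≥ 0, new interval: [1.540000, 2.210000]
Iteration 2:
  c_2 = (1.540000 + 2.210000)/2 = 1.875000
  f(c_2) = f(1.875000) = 0.503609
  f(a) × f(c) < 0, new interval: [1.540000, 1.875000]
Iteration 3:
  c_3 = (1.540000 + 1.875000)/2 = 1.707500
  f(c_3) = f(1.707500) = 0.242530
  f(a) × f(c) < 0, new interval: [1.540000, 1.707500]
Iteration 4:
  c_4 = (1.540000 + 1.707500)/2 = 1.623750
  f(c_4) = f(1.623750) = 0.108488
  f(a) × f(c) < 0, new interval: [1.540000, 1.623750]

After 4 iteration(s), the approximation is c_4 = 1.623750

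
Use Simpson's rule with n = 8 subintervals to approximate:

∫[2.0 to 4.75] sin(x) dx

f(x) = sin(x)
a = 2.0, b = 4.75, n = 8
h = (b - a)/n = 0.343750

Simpson's rule: (h/3)[f(x₀) + 4f(x₁) + 2f(x₂) + ... + f(xₙ)]

x_0 = 2.0000, f(x_0) = 0.909297, coefficient = 1
x_1 = 2.3438, f(x_1) = 0.715851, coefficient = 4
x_2 = 2.6875, f(x_2) = 0.438647, coefficient = 2
x_3 = 3.0312, f(x_3) = 0.110119, coefficient = 4
x_4 = 3.3750, f(x_4) = -0.231294, coefficient = 2
x_5 = 3.7188, f(x_5) = -0.545644, coefficient = 4
x_6 = 4.0625, f(x_6) = -0.796151, coefficient = 2
x_7 = 4.4062, f(x_7) = -0.953504, coefficient = 4
x_8 = 4.7500, f(x_8) = -0.999293, coefficient = 1

I ≈ (0.343750/3) × -3.960303 = -0.453785
Exact value: -0.453749
Error: 0.000036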